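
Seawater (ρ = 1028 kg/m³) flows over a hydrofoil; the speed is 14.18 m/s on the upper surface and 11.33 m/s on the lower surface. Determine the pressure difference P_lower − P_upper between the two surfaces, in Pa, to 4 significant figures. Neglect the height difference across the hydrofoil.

With negligible Δh, P + ½ρv² is constant, so P_low − P_up = ½ρ(v_up² − v_low²).
ΔP = ½·1028·(14.18² − 11.33²) = 37370 Pa.

ΔP ≈ 37370 Pa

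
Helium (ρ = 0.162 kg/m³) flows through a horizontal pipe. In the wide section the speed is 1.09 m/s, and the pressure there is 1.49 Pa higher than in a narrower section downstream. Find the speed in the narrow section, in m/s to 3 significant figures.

Horizontal Bernoulli: P₁ + ½ρv₁² = P₂ + ½ρv₂², so v₂² = v₁² + 2(P₁ − P₂)/ρ.
v₂ = √(1.09² + 2·1.49/0.162) = √(1.19 + 18.4) = 4.43 m/s.

4.43 m/s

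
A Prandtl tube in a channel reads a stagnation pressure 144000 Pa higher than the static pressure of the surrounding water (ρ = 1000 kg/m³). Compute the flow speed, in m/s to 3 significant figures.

v ≈ 17.0 m/s

The dynamic pressure equals the rise in static pressure at the stagnation point: ΔP = ½ρv².
v = √(2ΔP/ρ) = √(2·144000/1000) = 17.0 m/s.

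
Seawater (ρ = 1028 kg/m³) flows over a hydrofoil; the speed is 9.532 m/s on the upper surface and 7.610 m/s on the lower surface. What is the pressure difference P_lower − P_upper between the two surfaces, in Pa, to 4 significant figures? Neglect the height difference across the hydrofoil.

The pressure is lower where the speed is higher: ΔP = ½ρ(v_up² − v_low²).
ΔP = ½·1028·(9.532² − 7.610²) = 16930 Pa.

ΔP ≈ 16930 Pa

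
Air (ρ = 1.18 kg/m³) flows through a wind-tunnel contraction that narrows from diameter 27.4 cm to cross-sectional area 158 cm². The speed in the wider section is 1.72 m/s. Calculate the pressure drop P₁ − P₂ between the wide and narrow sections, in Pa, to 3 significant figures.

The volume flow rate is constant, so v₂ = (A₁/A₂)v₁ = (590/158)·1.72 = 6.42 m/s.
With no height change, Bernoulli's equation is P₁ + ½ρv₁² = P₂ + ½ρv₂².
P₁ − P₂ = ½·1.18·(6.42² − 1.72²) = ½·1.18·38.2 = 22.6 Pa.

22.6 Pa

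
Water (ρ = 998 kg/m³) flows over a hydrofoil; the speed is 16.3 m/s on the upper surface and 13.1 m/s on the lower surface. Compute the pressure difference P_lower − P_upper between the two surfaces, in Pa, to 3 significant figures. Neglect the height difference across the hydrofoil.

Bernoulli (same height): P_lower − P_upper = ½ρ(v_upper² − v_lower²).
ΔP = ½·998·(16.3² − 13.1²) = 46900 Pa.

ΔP = 46900 Pa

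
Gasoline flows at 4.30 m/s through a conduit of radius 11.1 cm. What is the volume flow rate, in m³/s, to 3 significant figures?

Q = A·v = 0.0387 m² × 4.30 m/s = 0.166 m³/s.

0.166 m³/s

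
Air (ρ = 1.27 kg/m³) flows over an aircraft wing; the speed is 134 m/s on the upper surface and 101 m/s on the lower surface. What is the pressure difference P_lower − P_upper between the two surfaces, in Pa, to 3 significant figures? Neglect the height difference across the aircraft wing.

The pressure is lower where the speed is higher: ΔP = ½ρ(v_up² − v_low²).
ΔP = ½·1.27·(134² − 101²) = 4920 Pa.

ΔP = 4920 Pa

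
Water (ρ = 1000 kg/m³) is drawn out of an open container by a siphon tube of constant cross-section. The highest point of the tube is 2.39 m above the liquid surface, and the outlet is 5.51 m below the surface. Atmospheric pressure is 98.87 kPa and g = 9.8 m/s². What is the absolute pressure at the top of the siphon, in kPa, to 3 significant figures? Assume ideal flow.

21.4 kPa

From the surface to the outlet (both open to atmosphere, surface at rest): v = √(2g·h_out) = √(2·9.8·5.51) = 10.4 m/s.
Continuity keeps v the same throughout the tube; from surface to crest, P_atm + 0 = P_top + ½ρv² + ρg·h_top.
P_top = 98870 − ½·1000·10.4² − 1000·9.8·2.39 = 21400 Pa.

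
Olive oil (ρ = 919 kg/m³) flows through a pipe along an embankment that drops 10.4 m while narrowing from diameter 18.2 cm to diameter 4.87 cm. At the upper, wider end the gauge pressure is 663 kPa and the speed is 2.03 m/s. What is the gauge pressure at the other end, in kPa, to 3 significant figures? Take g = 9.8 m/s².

By continuity, v₂ = v₁·A₁/A₂ = 2.03·(260/18.6) = 28.4 m/s.
Energy conservation along the streamline gives P₂ = P₁ − ½ρ(v₂² − v₁²) − ρg(h₂ − h₁).
P₂ = 663000 + ½·919·(2.03² − 28.4²) − 919·9.8·(−10.4) = 663000 + (-367000) − (-93700) = 389000 Pa.

389 kPa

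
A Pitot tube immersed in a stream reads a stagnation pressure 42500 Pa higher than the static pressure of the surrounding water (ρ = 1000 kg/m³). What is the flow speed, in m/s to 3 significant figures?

v ≈ 9.22 m/s

At the stagnation point the flow is brought to rest, so Bernoulli gives P_stag − P_static = ½ρv².
v = √(2ΔP/ρ) = √(2·42500/1000) = 9.22 m/s.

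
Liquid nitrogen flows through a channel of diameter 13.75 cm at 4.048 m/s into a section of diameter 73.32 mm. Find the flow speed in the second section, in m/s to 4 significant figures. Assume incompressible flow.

v₂ = 14.24 m/s

By continuity, v₂ = v₁·A₁/A₂ = 4.048·(148.5/42.22) = 14.24 m/s.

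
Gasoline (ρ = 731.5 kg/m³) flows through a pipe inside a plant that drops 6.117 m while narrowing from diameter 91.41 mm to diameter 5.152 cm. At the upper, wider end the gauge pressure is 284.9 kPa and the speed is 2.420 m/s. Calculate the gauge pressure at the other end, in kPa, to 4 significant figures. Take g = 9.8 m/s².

P₂ ≈ 309.7 kPa

Mass conservation (A₁v₁ = A₂v₂) gives v₂ = 2.420 × 65.63/20.85 = 7.618 m/s.
Applying Bernoulli between the two ends and solving for P₂: P₂ = P₁ + ½ρ(v₁² − v₂²) − ρgΔh.
P₂ = 284900 + ½·731.5·(2.420² − 7.618²) − 731.5·9.8·(−6.117) = 284900 + (-19080) − (-43850) = 309700 Pa.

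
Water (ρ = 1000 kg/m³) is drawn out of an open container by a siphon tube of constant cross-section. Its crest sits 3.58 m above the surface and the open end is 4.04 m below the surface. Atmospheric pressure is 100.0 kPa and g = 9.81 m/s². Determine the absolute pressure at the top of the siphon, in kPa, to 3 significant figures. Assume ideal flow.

Bernoulli surface→outlet gives ½v² = g·h_out, so v = √(2·9.81·4.04) = 8.90 m/s.
With constant cross-section the crest speed equals v; applying Bernoulli from the surface up to the crest, P_top = P_atm − ½ρv² − ρg·h_top.
P_top = 100000 − ½·1000·8.90² − 1000·9.81·3.58 = 25200 Pa.

P_top ≈ 25.2 kPa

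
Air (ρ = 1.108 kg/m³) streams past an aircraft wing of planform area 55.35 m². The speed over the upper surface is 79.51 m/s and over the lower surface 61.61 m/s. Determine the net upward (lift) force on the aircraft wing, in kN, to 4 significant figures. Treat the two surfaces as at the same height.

77.46 kN

From P + ½ρv² = const at equal height, P_low − P_up = ½ρ(v_up² − v_low²).
ΔP = ½·1.108·(79.51² − 61.61²) = 1399 Pa.
Lift = ΔP · A = 1399 × 55.35 = 77460 N.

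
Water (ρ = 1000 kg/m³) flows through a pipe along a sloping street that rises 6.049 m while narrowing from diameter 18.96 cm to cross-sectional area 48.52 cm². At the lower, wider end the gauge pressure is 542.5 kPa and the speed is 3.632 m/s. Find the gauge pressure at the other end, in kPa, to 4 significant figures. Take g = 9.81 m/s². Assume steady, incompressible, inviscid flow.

P₂ = 266.4 kPa

Mass conservation (A₁v₁ = A₂v₂) gives v₂ = 3.632 × 282.3/48.52 = 21.13 m/s.
Applying Bernoulli between the two ends and solving for P₂: P₂ = P₁ + ½ρ(v₁² − v₂²) − ρgΔh.
P₂ = 542500 + ½·1000·(3.632² − 21.13²) − 1000·9.81·(+6.049) = 542500 + (-216700) − (59340) = 266400 Pa.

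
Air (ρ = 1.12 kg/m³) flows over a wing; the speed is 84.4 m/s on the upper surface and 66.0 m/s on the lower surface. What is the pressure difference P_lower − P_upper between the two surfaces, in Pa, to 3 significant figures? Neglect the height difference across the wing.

Bernoulli (same height): P_lower − P_upper = ½ρ(v_upper² − v_lower²).
ΔP = ½·1.12·(84.4² − 66.0²) = 1550 Pa.

1550 Pa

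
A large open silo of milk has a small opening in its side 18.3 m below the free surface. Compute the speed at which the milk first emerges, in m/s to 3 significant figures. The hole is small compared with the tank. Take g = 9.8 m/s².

v ≈ 18.9 m/s

Torricelli's result v = √(2gh) gives v = √(2·9.8·18.3) = 18.9 m/s.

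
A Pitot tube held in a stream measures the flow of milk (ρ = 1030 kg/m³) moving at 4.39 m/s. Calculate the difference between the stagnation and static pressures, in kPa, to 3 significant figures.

ΔP ≈ 9.93 kPa

At the stagnation point the flow is brought to rest, so Bernoulli gives P_stag − P_static = ½ρv².
ΔP = ½·1030·4.39² = 9930 Pa.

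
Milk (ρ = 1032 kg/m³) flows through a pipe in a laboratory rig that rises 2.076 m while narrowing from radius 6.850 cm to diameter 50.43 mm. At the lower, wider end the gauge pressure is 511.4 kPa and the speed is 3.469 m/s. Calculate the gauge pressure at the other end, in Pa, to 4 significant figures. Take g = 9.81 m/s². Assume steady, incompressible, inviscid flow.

P₂ ≈ 158400 Pa

Mass conservation (A₁v₁ = A₂v₂) gives v₂ = 3.469 × 147.4/19.97 = 25.60 m/s.
Bernoulli: P₁ + ½ρv₁² + ρg h₁ = P₂ + ½ρv₂² + ρg h₂, so P₂ = P₁ + ½ρ(v₁² − v₂²) − ρg(h₂ − h₁).
P₂ = 511400 + ½·1032·(3.469² − 25.60²) − 1032·9.81·(+2.076) = 511400 + (-332000) − (21020) = 158400 Pa.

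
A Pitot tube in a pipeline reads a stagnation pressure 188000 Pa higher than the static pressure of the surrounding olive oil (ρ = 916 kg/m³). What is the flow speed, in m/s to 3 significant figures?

v ≈ 20.3 m/s

Bernoulli between the free stream and the stagnation point: ½ρv² = P_stag − P_static.
v = √(2ΔP/ρ) = √(2·188000/916) = 20.3 m/s.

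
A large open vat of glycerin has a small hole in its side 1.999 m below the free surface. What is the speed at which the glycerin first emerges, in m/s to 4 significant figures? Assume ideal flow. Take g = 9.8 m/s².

v = 6.259 m/s

With the surface at rest and both surface and jet at atmospheric pressure, Bernoulli gives ρg h = ½ρv², so v = √(2gh) = √(2·9.8·1.999) = 6.259 m/s.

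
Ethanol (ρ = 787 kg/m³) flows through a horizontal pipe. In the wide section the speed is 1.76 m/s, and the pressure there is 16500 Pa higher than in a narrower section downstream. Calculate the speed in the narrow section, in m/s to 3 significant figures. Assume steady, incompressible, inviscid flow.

Along the level pipe P + ½ρv² is conserved, hence v₂² = v₁² + 2(P₁ − P₂)/ρ.
v₂ = √(1.76² + 2·16500/787) = √(3.10 + 41.9) = 6.71 m/s.

v₂ = 6.71 m/s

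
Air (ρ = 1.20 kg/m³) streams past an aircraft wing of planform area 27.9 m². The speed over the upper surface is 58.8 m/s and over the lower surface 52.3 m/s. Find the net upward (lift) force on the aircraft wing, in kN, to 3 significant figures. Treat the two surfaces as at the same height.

12.1 kN

The faster flow above has the lower pressure; Bernoulli (same height) gives ΔP = ½ρ(v_up² − v_low²).
ΔP = ½·1.20·(58.8² − 52.3²) = 433 Pa.
Lift = ΔP · A = 433 × 27.9 = 12100 N.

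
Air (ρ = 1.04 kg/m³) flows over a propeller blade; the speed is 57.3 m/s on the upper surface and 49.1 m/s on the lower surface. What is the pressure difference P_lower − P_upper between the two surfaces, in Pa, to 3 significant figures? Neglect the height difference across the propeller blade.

The pressure is lower where the speed is higher: ΔP = ½ρ(v_up² − v_low²).
ΔP = ½·1.04·(57.3² − 49.1²) = 454 Pa.

ΔP ≈ 454 Pa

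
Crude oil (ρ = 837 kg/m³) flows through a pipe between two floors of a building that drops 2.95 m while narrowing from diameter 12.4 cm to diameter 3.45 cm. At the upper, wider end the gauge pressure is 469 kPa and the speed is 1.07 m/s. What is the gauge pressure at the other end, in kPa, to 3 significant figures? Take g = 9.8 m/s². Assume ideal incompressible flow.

By continuity, v₂ = v₁·A₁/A₂ = 1.07·(121/9.35) = 13.8 m/s.
Bernoulli: P₁ + ½ρv₁² + ρg h₁ = P₂ + ½ρv₂² + ρg h₂, so P₂ = P₁ + ½ρ(v₁² − v₂²) − ρg(h₂ − h₁).
P₂ = 469000 + ½·837·(1.07² − 13.8²) − 837·9.8·(−2.95) = 469000 + (-79500) − (-24200) = 414000 Pa.

P₂ ≈ 414 kPa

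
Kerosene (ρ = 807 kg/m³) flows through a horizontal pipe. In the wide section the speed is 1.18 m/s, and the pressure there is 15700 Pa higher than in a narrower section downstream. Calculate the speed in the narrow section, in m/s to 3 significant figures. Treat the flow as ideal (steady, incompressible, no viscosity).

v₂ ≈ 6.35 m/s

Horizontal Bernoulli: P₁ + ½ρv₁² = P₂ + ½ρv₂², so v₂² = v₁² + 2(P₁ − P₂)/ρ.
v₂ = √(1.18² + 2·15700/807) = √(1.39 + 38.9) = 6.35 m/s.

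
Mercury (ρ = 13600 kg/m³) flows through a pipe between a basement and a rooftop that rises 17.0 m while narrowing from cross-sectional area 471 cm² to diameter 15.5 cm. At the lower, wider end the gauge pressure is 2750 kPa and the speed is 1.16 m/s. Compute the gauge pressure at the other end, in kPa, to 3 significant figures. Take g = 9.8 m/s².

P₂ = 436 kPa

By continuity, v₂ = v₁·A₁/A₂ = 1.16·(471/189) = 2.90 m/s.
Applying Bernoulli between the two ends and solving for P₂: P₂ = P₁ + ½ρ(v₁² − v₂²) − ρgΔh.
P₂ = 2750000 + ½·13600·(1.16² − 2.90²) − 13600·9.8·(+17.0) = 2750000 + (-47900) − (2270000) = 436000 Pa.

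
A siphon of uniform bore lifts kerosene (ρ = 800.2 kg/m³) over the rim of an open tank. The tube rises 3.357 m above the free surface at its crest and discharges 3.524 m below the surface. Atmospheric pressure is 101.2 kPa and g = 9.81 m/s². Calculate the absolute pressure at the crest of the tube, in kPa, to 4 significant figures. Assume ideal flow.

P_top ≈ 47.18 kPa

Bernoulli surface→outlet gives ½v² = g·h_out, so v = √(2·9.81·3.524) = 8.315 m/s.
With constant cross-section the crest speed equals v; applying Bernoulli from the surface up to the crest, P_top = P_atm − ½ρv² − ρg·h_top.
P_top = 101200 − ½·800.2·8.315² − 800.2·9.81·3.357 = 47180 Pa.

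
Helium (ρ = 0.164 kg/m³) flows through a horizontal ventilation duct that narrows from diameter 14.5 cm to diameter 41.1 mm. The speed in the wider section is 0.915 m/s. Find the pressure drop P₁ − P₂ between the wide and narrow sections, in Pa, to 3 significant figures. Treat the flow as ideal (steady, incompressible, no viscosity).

10.6 Pa

By continuity, v₂ = v₁·A₁/A₂ = 0.915·(165/13.3) = 11.4 m/s.
The pipe is horizontal, so Bernoulli reduces to P₁ + ½ρv₁² = P₂ + ½ρv₂².
P₁ − P₂ = ½·0.164·(11.4² − 0.915²) = ½·0.164·129 = 10.6 Pa.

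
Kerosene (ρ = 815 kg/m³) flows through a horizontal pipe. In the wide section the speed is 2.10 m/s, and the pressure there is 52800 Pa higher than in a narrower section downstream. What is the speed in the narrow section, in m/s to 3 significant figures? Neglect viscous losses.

11.6 m/s

Along the level pipe P + ½ρv² is conserved, hence v₂² = v₁² + 2(P₁ − P₂)/ρ.
v₂ = √(2.10² + 2·52800/815) = √(4.41 + 130) = 11.6 m/s.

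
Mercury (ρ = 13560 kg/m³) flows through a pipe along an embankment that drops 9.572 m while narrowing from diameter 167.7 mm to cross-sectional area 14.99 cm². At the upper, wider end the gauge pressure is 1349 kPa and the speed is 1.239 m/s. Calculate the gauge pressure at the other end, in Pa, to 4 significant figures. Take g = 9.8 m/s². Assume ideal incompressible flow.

By continuity, v₂ = v₁·A₁/A₂ = 1.239·(220.9/14.99) = 18.26 m/s.
Bernoulli: P₁ + ½ρv₁² + ρg h₁ = P₂ + ½ρv₂² + ρg h₂, so P₂ = P₁ + ½ρ(v₁² − v₂²) − ρg(h₂ − h₁).
P₂ = 1349000 + ½·13560·(1.239² − 18.26²) − 13560·9.8·(−9.572) = 1349000 + (-2249000) − (-1272000) = 371600 Pa.

P₂ = 371600 Pa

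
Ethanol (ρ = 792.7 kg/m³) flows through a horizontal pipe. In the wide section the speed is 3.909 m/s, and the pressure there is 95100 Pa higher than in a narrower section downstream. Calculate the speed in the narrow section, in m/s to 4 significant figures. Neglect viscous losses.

Horizontal Bernoulli: P₁ + ½ρv₁² = P₂ + ½ρv₂², so v₂² = v₁² + 2(P₁ − P₂)/ρ.
v₂ = √(3.909² + 2·95100/792.7) = √(15.28 + 239.9) = 15.98 m/s.

v₂ ≈ 15.98 m/s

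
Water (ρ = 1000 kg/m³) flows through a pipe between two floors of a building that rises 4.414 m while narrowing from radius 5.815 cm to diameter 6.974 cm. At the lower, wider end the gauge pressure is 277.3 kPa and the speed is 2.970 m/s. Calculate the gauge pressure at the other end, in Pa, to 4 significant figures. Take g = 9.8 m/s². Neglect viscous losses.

P₂ ≈ 204300 Pa

Continuity gives A₁v₁ = A₂v₂, so v₂ = (106.2 cm²)/(38.20 cm²) × 2.970 m/s = 8.259 m/s.
Energy conservation along the streamline gives P₂ = P₁ − ½ρ(v₂² − v₁²) − ρg(h₂ − h₁).
P₂ = 277300 + ½·1000·(2.970² − 8.259²) − 1000·9.8·(+4.414) = 277300 + (-29700) − (43260) = 204300 Pa.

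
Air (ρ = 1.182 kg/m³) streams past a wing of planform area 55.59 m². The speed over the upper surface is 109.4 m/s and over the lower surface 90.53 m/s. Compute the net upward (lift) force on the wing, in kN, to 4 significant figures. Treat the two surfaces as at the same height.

123.9 kN

The faster flow above has the lower pressure; Bernoulli (same height) gives ΔP = ½ρ(v_up² − v_low²).
ΔP = ½·1.182·(109.4² − 90.53²) = 2230 Pa.
Lift = ΔP · A = 2230 × 55.59 = 123900 N.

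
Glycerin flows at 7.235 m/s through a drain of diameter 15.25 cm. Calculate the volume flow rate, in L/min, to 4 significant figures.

Q = A·v = 0.01827 m² × 7.235 m/s = 0.1322 m³/s.
Converting: 0.1322 m³/s × 60000 = 7929 L/min.

Q = 7929 L/min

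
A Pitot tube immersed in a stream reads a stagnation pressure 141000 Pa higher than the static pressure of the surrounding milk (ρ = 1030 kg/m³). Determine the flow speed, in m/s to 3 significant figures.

v = 16.5 m/s

Bernoulli between the free stream and the stagnation point: ½ρv² = P_stag − P_static.
v = √(2ΔP/ρ) = √(2·141000/1030) = 16.5 m/s.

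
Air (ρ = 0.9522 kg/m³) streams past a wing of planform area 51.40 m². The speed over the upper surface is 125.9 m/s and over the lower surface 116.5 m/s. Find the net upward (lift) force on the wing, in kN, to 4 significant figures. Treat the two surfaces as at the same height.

F ≈ 55.76 kN

With equal heights on the two surfaces, Bernoulli gives P_lower − P_upper = ½ρ(v_upper² − v_lower²).
ΔP = ½·0.9522·(125.9² − 116.5²) = 1085 Pa.
Lift = ΔP · A = 1085 × 51.40 = 55760 N.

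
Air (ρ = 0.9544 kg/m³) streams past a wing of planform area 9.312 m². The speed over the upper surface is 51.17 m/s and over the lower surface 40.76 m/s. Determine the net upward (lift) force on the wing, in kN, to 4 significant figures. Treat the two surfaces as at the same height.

From P + ½ρv² = const at equal height, P_low − P_up = ½ρ(v_up² − v_low²).
ΔP = ½·0.9544·(51.17² − 40.76²) = 456.7 Pa.
Lift = ΔP · A = 456.7 × 9.312 = 4253 N.

F = 4.253 kN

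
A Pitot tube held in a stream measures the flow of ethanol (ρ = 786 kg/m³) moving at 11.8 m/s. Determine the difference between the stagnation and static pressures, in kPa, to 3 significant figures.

ΔP ≈ 54.7 kPa

The dynamic pressure equals the rise in static pressure at the stagnation point: ΔP = ½ρv².
ΔP = ½·786·11.8² = 54700 Pa.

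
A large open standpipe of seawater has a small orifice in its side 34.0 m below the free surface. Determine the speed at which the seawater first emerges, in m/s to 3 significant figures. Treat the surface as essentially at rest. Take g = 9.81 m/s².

Torricelli's result v = √(2gh) gives v = √(2·9.81·34.0) = 25.8 m/s.

v = 25.8 m/s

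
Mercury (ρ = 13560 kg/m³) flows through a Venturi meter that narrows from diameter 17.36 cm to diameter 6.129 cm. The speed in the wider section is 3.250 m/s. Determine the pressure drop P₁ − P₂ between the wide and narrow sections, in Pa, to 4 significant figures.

The volume flow rate is constant, so v₂ = (A₁/A₂)v₁ = (236.7/29.50)·3.250 = 26.07 m/s.
Bernoulli (h₁ = h₂): P₁ − P₂ = ½ρ(v₂² − v₁²).
P₁ − P₂ = ½·13560·(26.07² − 3.250²) = ½·13560·669.3 = 4538000 Pa.

ΔP ≈ 4538000 Pa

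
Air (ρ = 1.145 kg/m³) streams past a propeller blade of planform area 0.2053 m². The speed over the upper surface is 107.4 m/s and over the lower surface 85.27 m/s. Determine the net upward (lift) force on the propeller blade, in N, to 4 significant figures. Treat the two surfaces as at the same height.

With equal heights on the two surfaces, Bernoulli gives P_lower − P_upper = ½ρ(v_upper² − v_lower²).
ΔP = ½·1.145·(107.4² − 85.27²) = 2441 Pa.
Lift = ΔP · A = 2441 × 0.2053 = 501.1 N.

501.1 N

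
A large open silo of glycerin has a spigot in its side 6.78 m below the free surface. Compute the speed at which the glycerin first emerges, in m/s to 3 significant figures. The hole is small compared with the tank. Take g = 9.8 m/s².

Bernoulli from surface to hole (P equal, v_surface ≈ 0): v = √(2gh) = √(2×9.8×6.78) = 11.5 m/s.

v = 11.5 m/s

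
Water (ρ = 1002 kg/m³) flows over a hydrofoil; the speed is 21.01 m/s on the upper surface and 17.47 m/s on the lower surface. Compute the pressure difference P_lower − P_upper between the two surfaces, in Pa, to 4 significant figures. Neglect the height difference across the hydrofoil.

68250 Pa

With negligible Δh, P + ½ρv² is constant, so P_low − P_up = ½ρ(v_up² − v_low²).
ΔP = ½·1002·(21.01² − 17.47²) = 68250 Pa.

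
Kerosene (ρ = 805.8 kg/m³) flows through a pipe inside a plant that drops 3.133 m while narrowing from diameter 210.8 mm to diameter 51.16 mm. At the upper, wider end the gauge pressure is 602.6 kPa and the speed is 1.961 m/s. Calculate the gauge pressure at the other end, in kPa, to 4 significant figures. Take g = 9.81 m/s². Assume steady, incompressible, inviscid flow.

P₂ = 182.3 kPa

The volume flow rate is constant, so v₂ = (A₁/A₂)v₁ = (349.0/20.56)·1.961 = 33.29 m/s.
Energy conservation along the streamline gives P₂ = P₁ − ½ρ(v₂² − v₁²) − ρg(h₂ − h₁).
P₂ = 602600 + ½·805.8·(1.961² − 33.29²) − 805.8·9.81·(−3.133) = 602600 + (-445000) − (-24770) = 182300 Pa.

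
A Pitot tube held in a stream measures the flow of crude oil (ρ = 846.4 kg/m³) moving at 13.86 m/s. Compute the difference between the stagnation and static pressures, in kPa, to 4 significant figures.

ΔP = 81.30 kPa

The dynamic pressure equals the rise in static pressure at the stagnation point: ΔP = ½ρv².
ΔP = ½·846.4·13.86² = 81300 Pa.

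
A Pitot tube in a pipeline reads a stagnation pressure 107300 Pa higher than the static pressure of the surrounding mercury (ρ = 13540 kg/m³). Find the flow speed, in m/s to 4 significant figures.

The dynamic pressure equals the rise in static pressure at the stagnation point: ΔP = ½ρv².
v = √(2ΔP/ρ) = √(2·107300/13540) = 3.981 m/s.

3.981 m/s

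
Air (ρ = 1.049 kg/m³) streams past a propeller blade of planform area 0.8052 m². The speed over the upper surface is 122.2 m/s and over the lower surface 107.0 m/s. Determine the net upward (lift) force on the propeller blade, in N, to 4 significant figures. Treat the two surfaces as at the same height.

From P + ½ρv² = const at equal height, P_low − P_up = ½ρ(v_up² − v_low²).
ΔP = ½·1.049·(122.2² − 107.0²) = 1827 Pa.
Lift = ΔP · A = 1827 × 0.8052 = 1471 N.

F ≈ 1471 N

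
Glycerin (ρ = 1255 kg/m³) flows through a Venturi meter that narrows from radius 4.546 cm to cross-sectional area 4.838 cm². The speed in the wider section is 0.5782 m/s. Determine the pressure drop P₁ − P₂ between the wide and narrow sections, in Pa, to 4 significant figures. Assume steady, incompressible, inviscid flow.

The volume flow rate is constant, so v₂ = (A₁/A₂)v₁ = (64.92/4.838)·0.5782 = 7.759 m/s.
With no height change, Bernoulli's equation is P₁ + ½ρv₁² = P₂ + ½ρv₂².
P₁ − P₂ = ½·1255·(7.759² − 0.5782²) = ½·1255·59.87 = 37570 Pa.

ΔP ≈ 37570 Pa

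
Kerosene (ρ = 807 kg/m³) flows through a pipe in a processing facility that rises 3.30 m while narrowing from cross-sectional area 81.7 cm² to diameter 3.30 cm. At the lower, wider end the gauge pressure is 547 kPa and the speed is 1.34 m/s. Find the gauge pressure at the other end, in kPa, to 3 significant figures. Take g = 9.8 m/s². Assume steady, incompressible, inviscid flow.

P₂ ≈ 456 kPa

Continuity gives A₁v₁ = A₂v₂, so v₂ = (81.7 cm²)/(8.55 cm²) × 1.34 m/s = 12.8 m/s.
Applying Bernoulli between the two ends and solving for P₂: P₂ = P₁ + ½ρ(v₁² − v₂²) − ρgΔh.
P₂ = 547000 + ½·807·(1.34² − 12.8²) − 807·9.8·(+3.30) = 547000 + (-65400) − (26100) = 456000 Pa.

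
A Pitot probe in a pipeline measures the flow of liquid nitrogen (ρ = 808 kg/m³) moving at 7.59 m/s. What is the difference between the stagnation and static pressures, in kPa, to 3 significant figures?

Bernoulli between the free stream and the stagnation point: ½ρv² = P_stag − P_static.
ΔP = ½·808·7.59² = 23300 Pa.

ΔP ≈ 23.3 kPa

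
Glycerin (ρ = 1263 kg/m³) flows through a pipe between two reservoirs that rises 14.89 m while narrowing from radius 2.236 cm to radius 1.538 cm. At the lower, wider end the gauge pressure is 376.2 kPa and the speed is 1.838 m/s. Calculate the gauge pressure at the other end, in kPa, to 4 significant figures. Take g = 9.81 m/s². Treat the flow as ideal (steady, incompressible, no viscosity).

P₂ ≈ 184.3 kPa

By continuity, v₂ = v₁·A₁/A₂ = 1.838·(15.71/7.431) = 3.885 m/s.
Energy conservation along the streamline gives P₂ = P₁ − ½ρ(v₂² − v₁²) − ρg(h₂ − h₁).
P₂ = 376200 + ½·1263·(1.838² − 3.885²) − 1263·9.81·(+14.89) = 376200 + (-7397) − (184500) = 184300 Pa.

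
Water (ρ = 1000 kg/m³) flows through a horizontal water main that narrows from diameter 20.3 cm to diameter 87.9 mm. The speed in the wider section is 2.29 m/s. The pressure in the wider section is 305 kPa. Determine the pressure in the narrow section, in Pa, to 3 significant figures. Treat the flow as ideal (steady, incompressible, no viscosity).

233000 Pa

Continuity gives A₁v₁ = A₂v₂, so v₂ = (324 cm²)/(60.7 cm²) × 2.29 m/s = 12.2 m/s.
Bernoulli (h₁ = h₂): P₁ − P₂ = ½ρ(v₂² − v₁²).
P₂ = P₁ − ½ρ(v₂² − v₁²) = 305000 − ½·1000·(12.2² − 2.29²) = 305000 − 72000 = 233000 Pa.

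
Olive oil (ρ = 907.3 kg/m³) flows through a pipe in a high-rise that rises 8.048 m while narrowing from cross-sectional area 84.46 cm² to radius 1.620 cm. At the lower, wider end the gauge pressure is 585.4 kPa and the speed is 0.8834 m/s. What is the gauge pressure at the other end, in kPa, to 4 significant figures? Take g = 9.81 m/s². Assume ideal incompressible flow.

477.0 kPa

Mass conservation (A₁v₁ = A₂v₂) gives v₂ = 0.8834 × 84.46/8.245 = 9.050 m/s.
Applying Bernoulli between the two ends and solving for P₂: P₂ = P₁ + ½ρ(v₁² − v₂²) − ρgΔh.
P₂ = 585400 + ½·907.3·(0.8834² − 9.050²) − 907.3·9.81·(+8.048) = 585400 + (-36800) − (71630) = 477000 Pa.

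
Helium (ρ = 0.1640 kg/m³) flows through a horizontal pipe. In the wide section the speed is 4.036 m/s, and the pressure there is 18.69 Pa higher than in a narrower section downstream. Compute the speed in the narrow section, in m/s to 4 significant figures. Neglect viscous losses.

v₂ ≈ 15.63 m/s

Horizontal Bernoulli: P₁ + ½ρv₁² = P₂ + ½ρv₂², so v₂² = v₁² + 2(P₁ − P₂)/ρ.
v₂ = √(4.036² + 2·18.69/0.1640) = √(16.29 + 227.9) = 15.63 m/s.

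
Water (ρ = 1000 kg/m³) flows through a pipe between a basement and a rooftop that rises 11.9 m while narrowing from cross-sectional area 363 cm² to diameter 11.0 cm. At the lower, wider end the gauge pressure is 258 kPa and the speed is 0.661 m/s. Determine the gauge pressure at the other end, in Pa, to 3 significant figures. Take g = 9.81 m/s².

P₂ ≈ 138000 Pa

Continuity gives A₁v₁ = A₂v₂, so v₂ = (363 cm²)/(95.0 cm²) × 0.661 m/s = 2.52 m/s.
Applying Bernoulli between the two ends and solving for P₂: P₂ = P₁ + ½ρ(v₁² − v₂²) − ρgΔh.
P₂ = 258000 + ½·1000·(0.661² − 2.52²) − 1000·9.81·(+11.9) = 258000 + (-2970) − (117000) = 138000 Pa.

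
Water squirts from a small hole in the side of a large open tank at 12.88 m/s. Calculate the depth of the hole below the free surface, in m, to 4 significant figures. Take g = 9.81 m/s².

Torricelli: v = √(2gh), so h = v²/(2g).
h = 12.88²/(2·9.81) = 165.9/19.62 = 8.455 m.

h ≈ 8.455 m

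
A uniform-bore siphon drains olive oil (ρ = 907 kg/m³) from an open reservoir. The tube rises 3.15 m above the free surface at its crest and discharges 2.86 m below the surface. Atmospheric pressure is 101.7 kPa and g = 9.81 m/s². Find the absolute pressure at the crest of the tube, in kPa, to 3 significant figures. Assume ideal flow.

P_top ≈ 48.2 kPa

From the surface to the outlet (both open to atmosphere, surface at rest): v = √(2g·h_out) = √(2·9.81·2.86) = 7.49 m/s.
Continuity keeps v the same throughout the tube; from surface to crest, P_atm + 0 = P_top + ½ρv² + ρg·h_top.
P_top = 101700 − ½·907·7.49² − 907·9.81·3.15 = 48200 Pa.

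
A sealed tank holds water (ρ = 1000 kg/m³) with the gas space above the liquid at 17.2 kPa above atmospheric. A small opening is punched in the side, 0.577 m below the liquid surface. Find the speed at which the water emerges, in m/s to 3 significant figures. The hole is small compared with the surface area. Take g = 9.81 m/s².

Take point 1 at the surface (v₁ ≈ 0) and point 2 at the hole (at atmospheric pressure). Bernoulli: P₁ + ρg h = P_atm + ½ρv₂².
With P₁ − P_atm = 17200 Pa, v₂ = √(2gh + 2ΔP/ρ) = √(2·9.81·0.577 + 2·17200/1000) = 6.76 m/s.

v = 6.76 m/s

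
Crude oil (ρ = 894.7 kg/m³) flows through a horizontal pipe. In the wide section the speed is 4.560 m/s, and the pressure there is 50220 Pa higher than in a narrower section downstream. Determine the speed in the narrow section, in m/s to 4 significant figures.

v₂ ≈ 11.53 m/s

Horizontal Bernoulli: P₁ + ½ρv₁² = P₂ + ½ρv₂², so v₂² = v₁² + 2(P₁ − P₂)/ρ.
v₂ = √(4.560² + 2·50220/894.7) = √(20.79 + 112.3) = 11.53 m/s.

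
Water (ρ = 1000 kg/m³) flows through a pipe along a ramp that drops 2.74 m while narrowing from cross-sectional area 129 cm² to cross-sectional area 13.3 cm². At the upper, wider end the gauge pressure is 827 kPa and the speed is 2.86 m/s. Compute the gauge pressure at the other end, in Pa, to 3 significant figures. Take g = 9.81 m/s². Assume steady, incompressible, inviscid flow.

Mass conservation (A₁v₁ = A₂v₂) gives v₂ = 2.86 × 129/13.3 = 27.7 m/s.
Applying Bernoulli between the two ends and solving for P₂: P₂ = P₁ + ½ρ(v₁² − v₂²) − ρgΔh.
P₂ = 827000 + ½·1000·(2.86² − 27.7²) − 1000·9.81·(−2.74) = 827000 + (-381000) − (-26900) = 473000 Pa.

P₂ ≈ 473000 Pa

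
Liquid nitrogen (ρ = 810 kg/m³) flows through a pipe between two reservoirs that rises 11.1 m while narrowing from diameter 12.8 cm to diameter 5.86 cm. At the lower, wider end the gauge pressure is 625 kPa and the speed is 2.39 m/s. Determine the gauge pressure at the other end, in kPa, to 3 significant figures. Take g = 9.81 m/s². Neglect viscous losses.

Mass conservation (A₁v₁ = A₂v₂) gives v₂ = 2.39 × 129/27.0 = 11.4 m/s.
Applying Bernoulli between the two ends and solving for P₂: P₂ = P₁ + ½ρ(v₁² − v₂²) − ρgΔh.
P₂ = 625000 + ½·810·(2.39² − 11.4²) − 810·9.81·(+11.1) = 625000 + (-50300) − (88200) = 486000 Pa.

P₂ ≈ 486 kPa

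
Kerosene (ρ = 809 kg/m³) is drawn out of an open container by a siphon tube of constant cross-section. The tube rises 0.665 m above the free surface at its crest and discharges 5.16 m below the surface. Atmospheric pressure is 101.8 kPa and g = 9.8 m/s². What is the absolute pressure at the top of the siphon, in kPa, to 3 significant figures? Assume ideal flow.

The outlet speed comes from Torricelli: v = √(2g·5.16) = 10.1 m/s.
Continuity keeps v the same throughout the tube; from surface to crest, P_atm + 0 = P_top + ½ρv² + ρg·h_top.
P_top = 101800 − ½·809·10.1² − 809·9.8·0.665 = 55600 Pa.

P_top ≈ 55.6 kPa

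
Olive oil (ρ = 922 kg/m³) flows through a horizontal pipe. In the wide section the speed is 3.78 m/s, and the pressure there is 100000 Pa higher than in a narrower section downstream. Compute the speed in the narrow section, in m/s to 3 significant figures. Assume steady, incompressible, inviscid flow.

v₂ ≈ 15.2 m/s

Along the level pipe P + ½ρv² is conserved, hence v₂² = v₁² + 2(P₁ − P₂)/ρ.
v₂ = √(3.78² + 2·100000/922) = √(14.3 + 217) = 15.2 m/s.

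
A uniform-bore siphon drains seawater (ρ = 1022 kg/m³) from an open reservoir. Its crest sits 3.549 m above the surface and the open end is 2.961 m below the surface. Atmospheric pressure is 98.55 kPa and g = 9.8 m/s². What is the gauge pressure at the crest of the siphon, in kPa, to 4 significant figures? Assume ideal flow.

P_gauge ≈ -65.20 kPa

The outlet speed comes from Torricelli: v = √(2g·2.961) = 7.618 m/s.
Continuity keeps v the same throughout the tube; from surface to crest, P_atm + 0 = P_top + ½ρv² + ρg·h_top.
P_top = 98550 − ½·1022·7.618² − 1022·9.8·3.549 = 33350 Pa. So P_gauge = P_top − P_atm = -65200 Pa.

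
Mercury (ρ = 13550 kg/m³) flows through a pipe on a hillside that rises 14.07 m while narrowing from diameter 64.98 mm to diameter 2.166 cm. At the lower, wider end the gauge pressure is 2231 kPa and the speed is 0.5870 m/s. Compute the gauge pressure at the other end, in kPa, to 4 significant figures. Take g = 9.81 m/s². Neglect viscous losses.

Mass conservation (A₁v₁ = A₂v₂) gives v₂ = 0.5870 × 33.16/3.685 = 5.283 m/s.
Energy conservation along the streamline gives P₂ = P₁ − ½ρ(v₂² − v₁²) − ρg(h₂ − h₁).
P₂ = 2231000 + ½·13550·(0.5870² − 5.283²) − 13550·9.81·(+14.07) = 2231000 + (-186800) − (1870000) = 174000 Pa.

174.0 kPa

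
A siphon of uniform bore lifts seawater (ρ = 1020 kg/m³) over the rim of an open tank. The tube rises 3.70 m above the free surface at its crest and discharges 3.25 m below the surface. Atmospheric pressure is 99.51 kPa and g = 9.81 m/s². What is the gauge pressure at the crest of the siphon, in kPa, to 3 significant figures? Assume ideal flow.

From the surface to the outlet (both open to atmosphere, surface at rest): v = √(2g·h_out) = √(2·9.81·3.25) = 7.99 m/s.
With constant cross-section the crest speed equals v; applying Bernoulli from the surface up to the crest, P_top = P_atm − ½ρv² − ρg·h_top.
P_top = 99510 − ½·1020·7.99² − 1020·9.81·3.70 = 30000 Pa. So P_gauge = P_top − P_atm = -69500 Pa.

P_gauge ≈ -69.5 kPa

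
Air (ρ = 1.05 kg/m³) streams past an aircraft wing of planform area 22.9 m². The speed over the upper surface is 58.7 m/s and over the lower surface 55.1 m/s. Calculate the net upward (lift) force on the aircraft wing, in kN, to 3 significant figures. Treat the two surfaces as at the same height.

With equal heights on the two surfaces, Bernoulli gives P_lower − P_upper = ½ρ(v_upper² − v_lower²).
ΔP = ½·1.05·(58.7² − 55.1²) = 215 Pa.
Lift = ΔP · A = 215 × 22.9 = 4930 N.

F = 4.93 kN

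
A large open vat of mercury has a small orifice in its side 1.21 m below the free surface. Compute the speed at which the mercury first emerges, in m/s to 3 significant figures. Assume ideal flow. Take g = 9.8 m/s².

v ≈ 4.87 m/s

Bernoulli from surface to hole (P equal, v_surface ≈ 0): v = √(2gh) = √(2×9.8×1.21) = 4.87 m/s.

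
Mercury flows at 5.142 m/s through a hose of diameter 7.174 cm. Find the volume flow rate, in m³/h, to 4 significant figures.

Q = A·v = 0.004042 m² × 5.142 m/s = 0.02078 m³/s.
Converting: 0.02078 m³/s × 3600 = 74.83 m³/h.

Q ≈ 74.83 m³/h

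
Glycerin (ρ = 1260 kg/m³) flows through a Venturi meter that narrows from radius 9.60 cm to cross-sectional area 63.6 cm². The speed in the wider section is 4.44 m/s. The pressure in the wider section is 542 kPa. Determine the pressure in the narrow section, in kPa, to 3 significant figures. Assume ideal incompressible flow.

Mass conservation (A₁v₁ = A₂v₂) gives v₂ = 4.44 × 290/63.6 = 20.2 m/s.
With no height change, Bernoulli's equation is P₁ + ½ρv₁² = P₂ + ½ρv₂².
P₂ = P₁ − ½ρ(v₂² − v₁²) = 542000 − ½·1260·(20.2² − 4.44²) = 542000 − 245000 = 297000 Pa.

P₂ = 297 kPa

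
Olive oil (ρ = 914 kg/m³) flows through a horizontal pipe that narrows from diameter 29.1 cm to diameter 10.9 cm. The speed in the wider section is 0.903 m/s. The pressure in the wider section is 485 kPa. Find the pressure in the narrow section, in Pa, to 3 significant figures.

Continuity gives A₁v₁ = A₂v₂, so v₂ = (665 cm²)/(93.3 cm²) × 0.903 m/s = 6.44 m/s.
Bernoulli (h₁ = h₂): P₁ − P₂ = ½ρ(v₂² − v₁²).
P₂ = P₁ − ½ρ(v₂² − v₁²) = 485000 − ½·914·(6.44² − 0.903²) = 485000 − 18600 = 466000 Pa.

P₂ = 466000 Pa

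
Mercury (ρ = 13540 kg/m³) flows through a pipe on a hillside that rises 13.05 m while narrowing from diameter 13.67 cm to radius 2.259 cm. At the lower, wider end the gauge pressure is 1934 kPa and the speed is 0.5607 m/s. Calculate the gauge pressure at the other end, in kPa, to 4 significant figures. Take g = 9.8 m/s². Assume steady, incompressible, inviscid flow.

P₂ = 26.12 kPa

The volume flow rate is constant, so v₂ = (A₁/A₂)v₁ = (146.8/16.03)·0.5607 = 5.133 m/s.
Energy conservation along the streamline gives P₂ = P₁ − ½ρ(v₂² − v₁²) − ρg(h₂ − h₁).
P₂ = 1934000 + ½·13540·(0.5607² − 5.133²) − 13540·9.8·(+13.05) = 1934000 + (-176200) − (1732000) = 26120 Pa.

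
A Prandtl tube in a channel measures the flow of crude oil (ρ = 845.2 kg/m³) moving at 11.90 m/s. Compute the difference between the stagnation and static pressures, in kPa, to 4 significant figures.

ΔP ≈ 59.84 kPa

At the stagnation point the flow is brought to rest, so Bernoulli gives P_stag − P_static = ½ρv².
ΔP = ½·845.2·11.90² = 59840 Pa.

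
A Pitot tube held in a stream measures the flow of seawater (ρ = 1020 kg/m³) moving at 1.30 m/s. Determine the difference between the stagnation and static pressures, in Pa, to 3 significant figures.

The dynamic pressure equals the rise in static pressure at the stagnation point: ΔP = ½ρv².
ΔP = ½·1020·1.30² = 862 Pa.

862 Pa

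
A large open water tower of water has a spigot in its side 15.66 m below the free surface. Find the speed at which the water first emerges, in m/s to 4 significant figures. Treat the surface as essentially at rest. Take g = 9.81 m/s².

v ≈ 17.53 m/s

Bernoulli from surface to hole (P equal, v_surface ≈ 0): v = √(2gh) = √(2×9.81×15.66) = 17.53 m/s.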